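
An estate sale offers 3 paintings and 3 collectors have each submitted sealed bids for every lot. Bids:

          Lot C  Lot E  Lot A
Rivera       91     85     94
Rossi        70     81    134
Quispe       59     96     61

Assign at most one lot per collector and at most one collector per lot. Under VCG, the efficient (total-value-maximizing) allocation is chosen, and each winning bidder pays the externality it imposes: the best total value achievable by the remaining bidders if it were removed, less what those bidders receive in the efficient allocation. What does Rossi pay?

Efficient allocation: Rivera→Lot C ($91), Rossi→Lot A ($134), Quispe→Lot E ($96); total welfare W = $321.
Rossi receives Lot A at value $134, so the others get W − 134 = $187.
Without Rossi: best allocation of the remaining 2 bidders over all 3 lots is Rivera→Lot A ($94), Quispe→Lot E ($96), total $190.
VCG payment = (others' best without Rossi) − (others' welfare with Rossi) = 190 − 187 = $3.

Rossi pays $3.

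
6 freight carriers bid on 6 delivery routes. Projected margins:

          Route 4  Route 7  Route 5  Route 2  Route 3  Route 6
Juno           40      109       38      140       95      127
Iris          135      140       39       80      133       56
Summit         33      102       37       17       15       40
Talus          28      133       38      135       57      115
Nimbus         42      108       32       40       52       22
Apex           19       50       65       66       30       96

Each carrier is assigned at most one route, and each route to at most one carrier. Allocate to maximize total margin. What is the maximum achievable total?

This is a one-to-one assignment (maximum-weight bipartite matching).
Optimal: Juno→Route 6 ($127k), Iris→Route 4 ($135k), Summit→Route 7 ($102k), Talus→Route 2 ($135k), Nimbus→Route 3 ($52k), Apex→Route 5 ($65k) — total 127+135+102+135+52+65 = $616k.
Column-greedy (each route in turn goes to its best remaining carrier) gives $565k, worse by 51.
Next-best assignment: Juno→Route 2, Iris→Route 4, Summit→Route 7, Talus→Route 6, Nimbus→Route 3, Apex→Route 5 = $609k.
Swapping Talus↔Juno (Talus→Route 6 $115k, Juno→Route 2 $140k) loses 7.
Every other assignment is strictly worse.

Maximum total: $616k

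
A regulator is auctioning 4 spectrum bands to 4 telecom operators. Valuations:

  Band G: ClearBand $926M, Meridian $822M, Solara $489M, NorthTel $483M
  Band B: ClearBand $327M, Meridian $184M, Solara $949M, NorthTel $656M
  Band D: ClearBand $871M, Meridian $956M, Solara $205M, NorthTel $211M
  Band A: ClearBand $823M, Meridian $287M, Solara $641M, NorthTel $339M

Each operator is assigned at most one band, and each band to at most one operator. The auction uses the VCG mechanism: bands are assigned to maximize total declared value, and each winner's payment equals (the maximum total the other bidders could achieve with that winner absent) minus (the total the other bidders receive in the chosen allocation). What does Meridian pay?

Meridian pays $48M.

Efficient allocation: ClearBand→Band A ($823M), Meridian→Band D ($956M), Solara→Band B ($949M), NorthTel→Band G ($483M); total welfare W = $3211M.
Meridian receives Band D at value $956M, so the others get W − 956 = $2255M.
Without Meridian: best allocation of the remaining 3 bidders over all 4 bands is ClearBand→Band D ($871M), Solara→Band B ($949M), NorthTel→Band G ($483M), total $2303M.
VCG payment = (others' best without Meridian) − (others' welfare with Meridian) = 2303 − 2255 = $48M.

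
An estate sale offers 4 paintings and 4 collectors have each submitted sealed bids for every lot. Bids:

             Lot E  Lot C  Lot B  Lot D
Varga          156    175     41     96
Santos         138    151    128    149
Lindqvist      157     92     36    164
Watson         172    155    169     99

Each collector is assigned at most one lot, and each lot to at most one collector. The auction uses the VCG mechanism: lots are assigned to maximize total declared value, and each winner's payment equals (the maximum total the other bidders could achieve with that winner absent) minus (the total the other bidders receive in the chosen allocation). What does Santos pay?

Santos pays $10.

Efficient allocation: Varga→Lot C ($175), Santos→Lot D ($149), Lindqvist→Lot E ($157), Watson→Lot B ($169); total welfare W = $650.
Santos receives Lot D at value $149, so the others get W − 149 = $501.
Without Santos: best allocation of the remaining 3 bidders over all 4 lots is Varga→Lot C ($175), Lindqvist→Lot D ($164), Watson→Lot E ($172), total $511.
VCG payment = (others' best without Santos) − (others' welfare with Santos) = 511 − 501 = $10.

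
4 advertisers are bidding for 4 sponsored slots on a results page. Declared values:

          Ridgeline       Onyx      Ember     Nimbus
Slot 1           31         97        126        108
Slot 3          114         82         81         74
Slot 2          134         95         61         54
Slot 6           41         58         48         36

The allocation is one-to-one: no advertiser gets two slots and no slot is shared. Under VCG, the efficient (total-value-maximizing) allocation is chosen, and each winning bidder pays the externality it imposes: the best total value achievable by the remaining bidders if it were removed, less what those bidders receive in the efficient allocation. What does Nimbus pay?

Nimbus pays $24.

Efficient allocation: Ridgeline→Slot 2 ($134), Onyx→Slot 6 ($58), Ember→Slot 1 ($126), Nimbus→Slot 3 ($74); total welfare W = $392.
Nimbus receives Slot 3 at value $74, so the others get W − 74 = $318.
Without Nimbus: best allocation of the remaining 3 bidders over all 4 slots is Ridgeline→Slot 2 ($134), Onyx→Slot 3 ($82), Ember→Slot 1 ($126), total $342.
VCG payment = (others' best without Nimbus) − (others' welfare with Nimbus) = 342 − 318 = $24.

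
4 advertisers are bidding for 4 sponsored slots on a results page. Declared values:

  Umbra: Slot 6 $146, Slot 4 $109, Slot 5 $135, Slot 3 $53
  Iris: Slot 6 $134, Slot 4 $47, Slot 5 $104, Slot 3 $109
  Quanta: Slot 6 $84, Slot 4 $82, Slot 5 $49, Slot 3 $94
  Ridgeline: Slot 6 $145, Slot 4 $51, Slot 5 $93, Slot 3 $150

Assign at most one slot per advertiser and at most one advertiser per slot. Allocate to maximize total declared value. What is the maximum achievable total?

Optimal: Umbra→Slot 5 ($135), Iris→Slot 6 ($134), Quanta→Slot 4 ($82), Ridgeline→Slot 3 ($150) — total 135+134+82+150 = $501.
Next-best assignment: Umbra→Slot 6, Iris→Slot 5, Quanta→Slot 4, Ridgeline→Slot 3 = $482.

Max total: $501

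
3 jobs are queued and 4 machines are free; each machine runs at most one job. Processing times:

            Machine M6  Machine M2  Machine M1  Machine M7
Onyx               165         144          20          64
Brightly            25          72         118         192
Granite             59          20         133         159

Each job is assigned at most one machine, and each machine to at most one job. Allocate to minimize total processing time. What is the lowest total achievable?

Min total: 65 min

This is the linear assignment problem.
Optimal: Onyx→Machine M1 (20 min), Brightly→Machine M6 (25 min), Granite→Machine M2 (20 min) — total 20+25+20 = 65 min.
Swapping Onyx↔Brightly (Onyx→Machine M6 165 min, Brightly→Machine M1 118 min) adds 238.
No other one-to-one assignment undercuts 65 min.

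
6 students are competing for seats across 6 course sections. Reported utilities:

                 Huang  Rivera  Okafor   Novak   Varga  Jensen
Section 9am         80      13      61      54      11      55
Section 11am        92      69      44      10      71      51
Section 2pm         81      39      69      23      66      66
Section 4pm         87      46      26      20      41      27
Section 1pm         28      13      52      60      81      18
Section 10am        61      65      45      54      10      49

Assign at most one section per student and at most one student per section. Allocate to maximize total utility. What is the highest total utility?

Optimal: Huang→Section 4pm (87 points), Rivera→Section 11am (69 points), Okafor→Section 9am (61 points), Novak→Section 10am (54 points), Varga→Section 1pm (81 points), Jensen→Section 2pm (66 points) — total 87+69+61+54+81+66 = 418 points.
Next-best assignment: Huang→Section 4pm, Rivera→Section 11am, Okafor→Section 2pm, Novak→Section 10am, Varga→Section 1pm, Jensen→Section 9am = 415 points.
Checked against all permutations: 418 points is optimal.

Max total: 418 points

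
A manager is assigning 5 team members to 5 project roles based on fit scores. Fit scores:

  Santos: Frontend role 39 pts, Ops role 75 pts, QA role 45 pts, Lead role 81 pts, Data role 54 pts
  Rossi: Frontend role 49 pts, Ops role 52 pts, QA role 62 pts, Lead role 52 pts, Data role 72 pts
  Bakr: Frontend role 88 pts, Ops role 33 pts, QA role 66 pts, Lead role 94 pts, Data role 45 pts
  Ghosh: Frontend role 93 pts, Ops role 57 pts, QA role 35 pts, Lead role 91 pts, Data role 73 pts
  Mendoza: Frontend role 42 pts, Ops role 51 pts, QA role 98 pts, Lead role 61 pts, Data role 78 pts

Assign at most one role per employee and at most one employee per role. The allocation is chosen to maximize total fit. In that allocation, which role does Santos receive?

Santos receives Ops role.

This is a one-to-one assignment (maximum-weight bipartite matching).
Optimal: Santos→Ops role (75 pts), Rossi→Data role (72 pts), Bakr→Lead role (94 pts), Ghosh→Frontend role (93 pts), Mendoza→QA role (98 pts) — total 75+72+94+93+98 = 432 pts.
Row-greedy (each employee in turn takes its best remaining role) gives 396 pts, worse by 36.
Santos's own top role is Lead role (81 pts), but forcing Santos→Lead role and reassigning the rest optimally gives only 396 pts — worse by 36.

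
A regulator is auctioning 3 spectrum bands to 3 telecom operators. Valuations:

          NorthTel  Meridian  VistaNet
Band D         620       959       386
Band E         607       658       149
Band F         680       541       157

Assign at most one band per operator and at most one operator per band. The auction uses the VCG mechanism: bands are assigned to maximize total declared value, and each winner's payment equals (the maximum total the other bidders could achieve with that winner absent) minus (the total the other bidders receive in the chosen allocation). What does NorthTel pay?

Efficient allocation: NorthTel→Band F ($680M), Meridian→Band D ($959M), VistaNet→Band E ($149M); total welfare W = $1788M.
NorthTel receives Band F at value $680M, so the others get W − 680 = $1108M.
Without NorthTel: best allocation of the remaining 2 bidders over all 3 bands is Meridian→Band D ($959M), VistaNet→Band F ($157M), total $1116M.
VCG payment = (others' best without NorthTel) − (others' welfare with NorthTel) = 1116 − 1108 = $8M.

NorthTel pays $8M.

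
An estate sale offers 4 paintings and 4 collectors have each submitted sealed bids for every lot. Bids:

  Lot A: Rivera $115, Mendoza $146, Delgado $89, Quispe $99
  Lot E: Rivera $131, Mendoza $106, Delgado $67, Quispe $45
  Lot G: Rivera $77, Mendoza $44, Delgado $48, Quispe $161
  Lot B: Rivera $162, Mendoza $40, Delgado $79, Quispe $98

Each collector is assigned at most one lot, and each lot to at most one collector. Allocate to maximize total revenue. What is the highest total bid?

Max total: $536

Optimal: Rivera→Lot B ($162), Mendoza→Lot A ($146), Delgado→Lot E ($67), Quispe→Lot G ($161) — total 162+146+67+161 = $536.
Column-greedy (each lot in turn goes to its best remaining collector) gives $517, worse by 19.
Next-best assignment: Rivera→Lot B, Mendoza→Lot E, Delgado→Lot A, Quispe→Lot G = $518.
Swapping Delgado↔Quispe (Delgado→Lot G $48, Quispe→Lot E $45) loses 135.
No other one-to-one assignment exceeds $536.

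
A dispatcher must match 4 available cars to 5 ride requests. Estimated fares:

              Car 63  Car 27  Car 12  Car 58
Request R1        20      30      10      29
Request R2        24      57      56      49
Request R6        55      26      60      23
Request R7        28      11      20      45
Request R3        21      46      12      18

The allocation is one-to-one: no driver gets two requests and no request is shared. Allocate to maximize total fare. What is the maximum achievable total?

Max total: $202

Treat this as an assignment problem: match each driver to one request.
Optimal: Car 63→Request R6 ($55), Car 27→Request R3 ($46), Car 12→Request R2 ($56), Car 58→Request R7 ($45) — total 55+46+56+45 = $202.
Row-greedy (each driver in turn takes its best remaining request) gives $161, worse by 41.
Next-best assignment: Car 63→Request R6, Car 27→Request R1, Car 12→Request R2, Car 58→Request R7 = $186.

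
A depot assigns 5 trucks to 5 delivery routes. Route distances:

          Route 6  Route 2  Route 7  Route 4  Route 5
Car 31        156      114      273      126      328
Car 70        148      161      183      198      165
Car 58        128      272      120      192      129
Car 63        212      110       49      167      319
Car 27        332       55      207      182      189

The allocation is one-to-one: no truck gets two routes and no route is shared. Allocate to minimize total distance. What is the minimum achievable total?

Minimum total: 507 km

Optimal: Car 31→Route 4 (126 km), Car 70→Route 6 (148 km), Car 58→Route 5 (129 km), Car 63→Route 7 (49 km), Car 27→Route 2 (55 km) — total 126+148+129+49+55 = 507 km.
Min-entry greedy (repeatedly take the single cheapest remaining cell) gives 523 km, worse by 16.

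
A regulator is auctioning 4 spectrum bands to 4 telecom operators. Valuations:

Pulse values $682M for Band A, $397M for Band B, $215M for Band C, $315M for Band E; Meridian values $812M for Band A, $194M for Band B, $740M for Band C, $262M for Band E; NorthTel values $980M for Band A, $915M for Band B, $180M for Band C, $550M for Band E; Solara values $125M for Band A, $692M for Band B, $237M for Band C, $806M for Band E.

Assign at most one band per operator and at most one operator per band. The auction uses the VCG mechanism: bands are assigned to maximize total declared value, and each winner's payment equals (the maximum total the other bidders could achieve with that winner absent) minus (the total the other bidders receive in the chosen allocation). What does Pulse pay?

Efficient allocation: Pulse→Band A ($682M), Meridian→Band C ($740M), NorthTel→Band B ($915M), Solara→Band E ($806M); total welfare W = $3143M.
Pulse receives Band A at value $682M, so the others get W − 682 = $2461M.
Without Pulse: best allocation of the remaining 3 bidders over all 4 bands is Meridian→Band A ($812M), NorthTel→Band B ($915M), Solara→Band E ($806M), total $2533M.
VCG payment = (others' best without Pulse) − (others' welfare with Pulse) = 2533 − 2461 = $72M.

Pulse pays $72M.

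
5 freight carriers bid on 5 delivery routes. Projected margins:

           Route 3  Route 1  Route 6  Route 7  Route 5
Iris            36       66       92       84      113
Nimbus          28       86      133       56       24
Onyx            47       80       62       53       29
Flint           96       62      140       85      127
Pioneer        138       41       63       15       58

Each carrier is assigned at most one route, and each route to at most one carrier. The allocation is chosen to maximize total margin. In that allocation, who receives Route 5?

Optimal: Iris→Route 7 ($84k), Nimbus→Route 6 ($133k), Onyx→Route 1 ($80k), Flint→Route 5 ($127k), Pioneer→Route 3 ($138k) — total 84+133+80+127+138 = $562k.
Checked against all permutations: $562k is optimal.
Flint's own top route is Route 6 ($140k), but forcing Flint→Route 6 and reassigning the rest optimally gives only $530k — worse by 32.

Flint receives Route 5.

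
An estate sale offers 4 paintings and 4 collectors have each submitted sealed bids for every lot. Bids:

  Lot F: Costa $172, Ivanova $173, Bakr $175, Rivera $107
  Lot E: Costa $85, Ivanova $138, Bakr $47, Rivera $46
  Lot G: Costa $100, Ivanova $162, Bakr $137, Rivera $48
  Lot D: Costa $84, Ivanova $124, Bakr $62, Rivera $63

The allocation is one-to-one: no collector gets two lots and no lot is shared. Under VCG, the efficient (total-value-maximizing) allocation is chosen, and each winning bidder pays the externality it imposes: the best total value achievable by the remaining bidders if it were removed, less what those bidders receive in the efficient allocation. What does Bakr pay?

Bakr pays $24.

Efficient allocation: Costa→Lot F ($172), Ivanova→Lot E ($138), Bakr→Lot G ($137), Rivera→Lot D ($63); total welfare W = $510.
Bakr receives Lot G at value $137, so the others get W − 137 = $373.
Without Bakr: best allocation of the remaining 3 bidders over all 4 lots is Costa→Lot F ($172), Ivanova→Lot G ($162), Rivera→Lot D ($63), total $397.
VCG payment = (others' best without Bakr) − (others' welfare with Bakr) = 397 − 373 = $24.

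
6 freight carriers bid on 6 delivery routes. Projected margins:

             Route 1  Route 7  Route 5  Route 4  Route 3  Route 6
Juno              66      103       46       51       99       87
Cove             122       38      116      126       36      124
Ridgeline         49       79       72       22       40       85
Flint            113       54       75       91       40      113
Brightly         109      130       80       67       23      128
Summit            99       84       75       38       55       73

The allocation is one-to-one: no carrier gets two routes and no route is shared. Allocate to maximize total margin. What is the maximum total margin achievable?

This is the linear assignment problem.
Optimal: Juno→Route 3 ($99k), Cove→Route 4 ($126k), Ridgeline→Route 5 ($72k), Flint→Route 6 ($113k), Brightly→Route 7 ($130k), Summit→Route 1 ($99k) — total 99+126+72+113+130+99 = $639k.
Row-greedy (each carrier in turn takes its best remaining route) gives $562k, worse by 77.
Swapping Cove↔Juno (Cove→Route 3 $36k, Juno→Route 4 $51k) loses 138.

Maximum total: $639k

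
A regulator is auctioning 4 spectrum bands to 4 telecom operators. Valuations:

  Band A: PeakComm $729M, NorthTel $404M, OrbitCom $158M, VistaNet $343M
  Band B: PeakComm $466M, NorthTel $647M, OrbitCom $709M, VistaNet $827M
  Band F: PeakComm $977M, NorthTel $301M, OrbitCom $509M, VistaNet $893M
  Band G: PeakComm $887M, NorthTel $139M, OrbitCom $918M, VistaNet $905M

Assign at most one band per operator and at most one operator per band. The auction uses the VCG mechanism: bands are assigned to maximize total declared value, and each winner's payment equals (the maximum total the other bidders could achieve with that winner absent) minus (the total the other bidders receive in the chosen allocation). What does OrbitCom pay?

OrbitCom pays $260M.

Efficient allocation: PeakComm→Band A ($729M), NorthTel→Band B ($647M), OrbitCom→Band G ($918M), VistaNet→Band F ($893M); total welfare W = $3187M.
OrbitCom receives Band G at value $918M, so the others get W − 918 = $2269M.
Without OrbitCom: best allocation of the remaining 3 bidders over all 4 bands is PeakComm→Band F ($977M), NorthTel→Band B ($647M), VistaNet→Band G ($905M), total $2529M.
VCG payment = (others' best without OrbitCom) − (others' welfare with OrbitCom) = 2529 − 2269 = $260M.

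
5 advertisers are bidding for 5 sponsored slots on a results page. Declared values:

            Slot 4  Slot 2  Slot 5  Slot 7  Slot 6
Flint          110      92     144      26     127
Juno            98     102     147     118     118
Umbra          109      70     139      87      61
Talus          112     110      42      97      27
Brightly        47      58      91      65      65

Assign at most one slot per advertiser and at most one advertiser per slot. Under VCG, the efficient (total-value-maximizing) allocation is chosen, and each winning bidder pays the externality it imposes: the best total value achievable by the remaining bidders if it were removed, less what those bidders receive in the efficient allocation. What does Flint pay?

Flint pays $3.

Efficient allocation: Flint→Slot 6 ($127), Juno→Slot 5 ($147), Umbra→Slot 4 ($109), Talus→Slot 2 ($110), Brightly→Slot 7 ($65); total welfare W = $558.
Flint receives Slot 6 at value $127, so the others get W − 127 = $431.
Without Flint: best allocation of the remaining 4 bidders over all 5 slots is Juno→Slot 7 ($118), Umbra→Slot 5 ($139), Talus→Slot 4 ($112), Brightly→Slot 6 ($65), total $434.
VCG payment = (others' best without Flint) − (others' welfare with Flint) = 434 − 431 = $3.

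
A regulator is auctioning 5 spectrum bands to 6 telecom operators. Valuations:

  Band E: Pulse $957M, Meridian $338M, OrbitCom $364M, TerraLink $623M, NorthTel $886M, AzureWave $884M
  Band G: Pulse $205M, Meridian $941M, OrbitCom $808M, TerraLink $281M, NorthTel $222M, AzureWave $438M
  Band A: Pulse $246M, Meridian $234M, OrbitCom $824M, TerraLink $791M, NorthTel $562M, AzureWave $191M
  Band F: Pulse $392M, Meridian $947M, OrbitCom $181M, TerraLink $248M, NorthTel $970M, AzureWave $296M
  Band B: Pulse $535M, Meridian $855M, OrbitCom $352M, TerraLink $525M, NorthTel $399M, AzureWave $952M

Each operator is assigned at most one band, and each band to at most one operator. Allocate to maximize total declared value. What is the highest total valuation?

Max total: $4644M

Treat this as an assignment problem: match each operator to one band.
Optimal: Pulse→Band E ($957M), Meridian→Band G ($941M), OrbitCom→Band A ($824M), NorthTel→Band F ($970M), AzureWave→Band B ($952M) — total 957+941+824+970+952 = $4644M.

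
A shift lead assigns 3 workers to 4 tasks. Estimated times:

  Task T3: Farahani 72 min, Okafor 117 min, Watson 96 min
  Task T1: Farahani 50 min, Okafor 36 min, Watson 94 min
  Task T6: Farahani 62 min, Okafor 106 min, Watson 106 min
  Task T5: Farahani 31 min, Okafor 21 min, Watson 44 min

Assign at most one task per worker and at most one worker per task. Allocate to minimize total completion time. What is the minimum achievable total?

This is the linear assignment problem.
Optimal: Farahani→Task T6 (62 min), Okafor→Task T1 (36 min), Watson→Task T5 (44 min) — total 62+36+44 = 142 min.
Column-greedy (each task in turn goes to its cheapest remaining worker) gives 214 min, worse by 72.
Every other assignment is strictly worse.

Min total: 142 min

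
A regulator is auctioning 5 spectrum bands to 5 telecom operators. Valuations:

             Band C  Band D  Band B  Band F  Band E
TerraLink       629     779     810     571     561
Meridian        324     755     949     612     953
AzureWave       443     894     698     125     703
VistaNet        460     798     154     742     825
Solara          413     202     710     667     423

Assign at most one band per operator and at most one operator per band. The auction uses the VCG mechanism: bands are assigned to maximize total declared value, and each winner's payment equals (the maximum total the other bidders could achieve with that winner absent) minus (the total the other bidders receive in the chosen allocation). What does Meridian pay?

Meridian pays $181M.

Efficient allocation: TerraLink→Band C ($629M), Meridian→Band B ($949M), AzureWave→Band D ($894M), VistaNet→Band E ($825M), Solara→Band F ($667M); total welfare W = $3964M.
Meridian receives Band B at value $949M, so the others get W − 949 = $3015M.
Without Meridian: best allocation of the remaining 4 bidders over all 5 bands is TerraLink→Band B ($810M), AzureWave→Band D ($894M), VistaNet→Band E ($825M), Solara→Band F ($667M), total $3196M.
VCG payment = (others' best without Meridian) − (others' welfare with Meridian) = 3196 − 3015 = $181M.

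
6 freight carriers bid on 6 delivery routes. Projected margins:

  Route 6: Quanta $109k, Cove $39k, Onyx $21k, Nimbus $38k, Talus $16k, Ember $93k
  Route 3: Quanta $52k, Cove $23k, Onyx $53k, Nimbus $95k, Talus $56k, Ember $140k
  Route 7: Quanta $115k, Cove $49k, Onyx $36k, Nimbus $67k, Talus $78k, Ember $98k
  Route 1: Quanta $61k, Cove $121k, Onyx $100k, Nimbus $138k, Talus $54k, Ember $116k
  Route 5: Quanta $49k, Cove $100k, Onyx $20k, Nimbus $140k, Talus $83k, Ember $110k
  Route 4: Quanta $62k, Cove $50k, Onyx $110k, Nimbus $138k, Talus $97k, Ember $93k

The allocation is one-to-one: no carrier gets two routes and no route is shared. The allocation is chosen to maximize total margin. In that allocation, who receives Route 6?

Quanta receives Route 6.

Optimal: Quanta→Route 6 ($109k), Cove→Route 1 ($121k), Onyx→Route 4 ($110k), Nimbus→Route 5 ($140k), Talus→Route 7 ($78k), Ember→Route 3 ($140k) — total 109+121+110+140+78+140 = $698k.
Column-greedy (each route in turn goes to its best remaining carrier) gives $675k, worse by 23.
Next-best assignment: Quanta→Route 6, Cove→Route 5, Onyx→Route 4, Nimbus→Route 1, Talus→Route 7, Ember→Route 3 = $675k.
Swapping Quanta↔Ember (Quanta→Route 3 $52k, Ember→Route 6 $93k) loses 104.
Quanta's own top route is Route 7 ($115k), but forcing Quanta→Route 7 and reassigning the rest optimally gives only $642k — worse by 56.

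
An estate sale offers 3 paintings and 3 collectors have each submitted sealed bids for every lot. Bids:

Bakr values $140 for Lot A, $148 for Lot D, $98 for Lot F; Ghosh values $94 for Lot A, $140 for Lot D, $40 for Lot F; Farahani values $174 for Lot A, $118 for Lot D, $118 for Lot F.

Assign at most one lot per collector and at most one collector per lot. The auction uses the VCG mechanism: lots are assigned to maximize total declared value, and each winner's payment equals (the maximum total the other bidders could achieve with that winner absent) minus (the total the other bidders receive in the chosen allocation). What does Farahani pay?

Efficient allocation: Bakr→Lot F ($98), Ghosh→Lot D ($140), Farahani→Lot A ($174); total welfare W = $412.
Farahani receives Lot A at value $174, so the others get W − 174 = $238.
Without Farahani: best allocation of the remaining 2 bidders over all 3 lots is Bakr→Lot A ($140), Ghosh→Lot D ($140), total $280.
VCG payment = (others' best without Farahani) − (others' welfare with Farahani) = 280 − 238 = $42.

Farahani pays $42.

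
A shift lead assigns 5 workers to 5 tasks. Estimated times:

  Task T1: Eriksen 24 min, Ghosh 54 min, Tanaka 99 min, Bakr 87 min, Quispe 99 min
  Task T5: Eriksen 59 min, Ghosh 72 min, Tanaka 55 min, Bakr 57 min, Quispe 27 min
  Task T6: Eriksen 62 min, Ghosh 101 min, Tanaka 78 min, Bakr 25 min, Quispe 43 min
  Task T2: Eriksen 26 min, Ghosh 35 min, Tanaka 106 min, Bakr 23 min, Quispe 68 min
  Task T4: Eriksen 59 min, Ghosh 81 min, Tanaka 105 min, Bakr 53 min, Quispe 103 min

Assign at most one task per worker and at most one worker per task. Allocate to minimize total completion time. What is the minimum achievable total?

Optimal: Eriksen→Task T1 (24 min), Ghosh→Task T2 (35 min), Tanaka→Task T5 (55 min), Bakr→Task T4 (53 min), Quispe→Task T6 (43 min) — total 24+35+55+53+43 = 210 min.
Next-best assignment: Eriksen→Task T1, Ghosh→Task T2, Tanaka→Task T4, Bakr→Task T6, Quispe→Task T5 = 216 min.
Swapping Bakr↔Ghosh (Bakr→Task T2 23 min, Ghosh→Task T4 81 min) adds 16.
No other one-to-one assignment undercuts 210 min.

Min total: 210 min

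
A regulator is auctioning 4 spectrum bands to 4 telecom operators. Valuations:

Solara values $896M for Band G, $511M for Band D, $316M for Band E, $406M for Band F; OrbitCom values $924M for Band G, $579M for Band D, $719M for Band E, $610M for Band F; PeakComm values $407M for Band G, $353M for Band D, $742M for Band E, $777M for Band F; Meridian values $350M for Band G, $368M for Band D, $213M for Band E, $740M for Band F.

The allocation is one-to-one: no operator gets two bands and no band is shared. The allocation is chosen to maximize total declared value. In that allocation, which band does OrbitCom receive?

Treat this as an assignment problem: match each operator to one band.
Optimal: Solara→Band G ($896M), OrbitCom→Band D ($579M), PeakComm→Band E ($742M), Meridian→Band F ($740M) — total 896+579+742+740 = $2957M.
Row-greedy (each operator in turn takes its best remaining band) gives $2760M, worse by 197.
Next-best assignment: Solara→Band D, OrbitCom→Band G, PeakComm→Band E, Meridian→Band F = $2917M.
Checked against all permutations: $2957M is optimal.
OrbitCom's own top band is Band G ($924M), but forcing OrbitCom→Band G and reassigning the rest optimally gives only $2917M — worse by 40.

OrbitCom receives Band D.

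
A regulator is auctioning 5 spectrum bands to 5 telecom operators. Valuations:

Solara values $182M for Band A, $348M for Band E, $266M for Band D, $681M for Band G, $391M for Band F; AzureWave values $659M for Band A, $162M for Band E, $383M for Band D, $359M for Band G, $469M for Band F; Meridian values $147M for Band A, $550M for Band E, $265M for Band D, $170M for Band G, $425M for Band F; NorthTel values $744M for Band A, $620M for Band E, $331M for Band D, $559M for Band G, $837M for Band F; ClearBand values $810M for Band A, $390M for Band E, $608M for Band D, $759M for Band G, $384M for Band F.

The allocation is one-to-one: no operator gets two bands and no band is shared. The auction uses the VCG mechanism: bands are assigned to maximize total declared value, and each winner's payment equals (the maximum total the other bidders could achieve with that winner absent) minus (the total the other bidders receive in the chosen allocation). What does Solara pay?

Solara pays $151M.

Efficient allocation: Solara→Band G ($681M), AzureWave→Band A ($659M), Meridian→Band E ($550M), NorthTel→Band F ($837M), ClearBand→Band D ($608M); total welfare W = $3335M.
Solara receives Band G at value $681M, so the others get W − 681 = $2654M.
Without Solara: best allocation of the remaining 4 bidders over all 5 bands is AzureWave→Band A ($659M), Meridian→Band E ($550M), NorthTel→Band F ($837M), ClearBand→Band G ($759M), total $2805M.
VCG payment = (others' best without Solara) − (others' welfare with Solara) = 2805 − 2654 = $151M.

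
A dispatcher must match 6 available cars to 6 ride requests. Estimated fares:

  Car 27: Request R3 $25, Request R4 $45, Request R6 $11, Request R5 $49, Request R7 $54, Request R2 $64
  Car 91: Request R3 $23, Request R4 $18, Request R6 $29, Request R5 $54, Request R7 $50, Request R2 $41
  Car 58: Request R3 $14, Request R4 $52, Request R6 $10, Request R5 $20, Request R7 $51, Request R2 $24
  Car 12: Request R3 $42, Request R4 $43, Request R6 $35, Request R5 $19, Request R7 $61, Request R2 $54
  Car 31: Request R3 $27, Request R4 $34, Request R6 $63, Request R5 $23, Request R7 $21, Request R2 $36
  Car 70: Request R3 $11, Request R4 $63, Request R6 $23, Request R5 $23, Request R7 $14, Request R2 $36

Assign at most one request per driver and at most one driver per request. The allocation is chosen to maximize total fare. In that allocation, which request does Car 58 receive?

Car 58 receives Request R7.

Optimal: Car 27→Request R2 ($64), Car 91→Request R5 ($54), Car 58→Request R7 ($51), Car 12→Request R3 ($42), Car 31→Request R6 ($63), Car 70→Request R4 ($63) — total 64+54+51+42+63+63 = $337.
Max-entry greedy (repeatedly take the single best remaining cell) gives $319, worse by 18.
Next-best assignment: Car 27→Request R2, Car 91→Request R5, Car 58→Request R3, Car 12→Request R7, Car 31→Request R6, Car 70→Request R4 = $319.
Checked against all permutations: $337 is optimal.
Car 58's own top request is Request R4 ($52), but forcing Car 58→Request R4 and reassigning the rest optimally gives only $305 — worse by 32.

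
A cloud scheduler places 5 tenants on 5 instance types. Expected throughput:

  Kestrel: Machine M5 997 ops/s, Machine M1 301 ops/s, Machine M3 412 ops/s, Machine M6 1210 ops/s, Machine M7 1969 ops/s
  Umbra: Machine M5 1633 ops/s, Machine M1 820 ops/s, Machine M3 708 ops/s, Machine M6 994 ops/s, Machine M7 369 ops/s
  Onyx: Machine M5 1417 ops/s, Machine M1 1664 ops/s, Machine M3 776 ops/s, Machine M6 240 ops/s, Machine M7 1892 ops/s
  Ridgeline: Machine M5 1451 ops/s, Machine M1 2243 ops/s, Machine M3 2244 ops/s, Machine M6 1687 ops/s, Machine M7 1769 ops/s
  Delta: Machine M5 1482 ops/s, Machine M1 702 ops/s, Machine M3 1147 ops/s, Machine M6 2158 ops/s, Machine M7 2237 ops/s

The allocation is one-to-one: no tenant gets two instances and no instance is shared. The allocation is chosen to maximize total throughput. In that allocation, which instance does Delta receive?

Optimal: Kestrel→Machine M7 (1969 ops/s), Umbra→Machine M5 (1633 ops/s), Onyx→Machine M1 (1664 ops/s), Ridgeline→Machine M3 (2244 ops/s), Delta→Machine M6 (2158 ops/s) — total 1969+1633+1664+2244+2158 = 9668 ops/s.
Column-greedy (each instance in turn goes to its best remaining tenant) gives 8125 ops/s, worse by 1543.
No other one-to-one assignment exceeds 9668 ops/s.
Delta's own top instance is Machine M7 (2237 ops/s), but forcing Delta→Machine M7 and reassigning the rest optimally gives only 8988 ops/s — worse by 680.

Delta receives Machine M6.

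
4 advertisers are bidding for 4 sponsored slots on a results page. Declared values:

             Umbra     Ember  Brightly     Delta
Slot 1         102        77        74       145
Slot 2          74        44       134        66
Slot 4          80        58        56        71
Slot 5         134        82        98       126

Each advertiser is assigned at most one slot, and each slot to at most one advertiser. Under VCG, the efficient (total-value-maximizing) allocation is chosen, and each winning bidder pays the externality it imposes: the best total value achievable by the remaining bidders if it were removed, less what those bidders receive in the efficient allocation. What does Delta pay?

Efficient allocation: Umbra→Slot 5 ($134), Ember→Slot 4 ($58), Brightly→Slot 2 ($134), Delta→Slot 1 ($145); total welfare W = $471.
Delta receives Slot 1 at value $145, so the others get W − 145 = $326.
Without Delta: best allocation of the remaining 3 bidders over all 4 slots is Umbra→Slot 5 ($134), Ember→Slot 1 ($77), Brightly→Slot 2 ($134), total $345.
VCG payment = (others' best without Delta) − (others' welfare with Delta) = 345 − 326 = $19.

Delta pays $19.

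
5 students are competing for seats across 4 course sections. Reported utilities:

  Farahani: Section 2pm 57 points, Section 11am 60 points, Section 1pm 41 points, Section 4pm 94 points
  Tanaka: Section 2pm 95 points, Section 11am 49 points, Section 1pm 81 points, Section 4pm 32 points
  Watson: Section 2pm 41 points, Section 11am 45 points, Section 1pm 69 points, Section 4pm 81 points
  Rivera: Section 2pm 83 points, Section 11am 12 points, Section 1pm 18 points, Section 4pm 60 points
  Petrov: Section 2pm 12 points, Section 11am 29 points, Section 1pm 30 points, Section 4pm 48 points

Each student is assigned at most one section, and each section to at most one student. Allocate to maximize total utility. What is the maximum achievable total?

Optimal: Rivera→Section 2pm (83 points), Farahani→Section 11am (60 points), Tanaka→Section 1pm (81 points), Watson→Section 4pm (81 points) — total 83+60+81+81 = 305 points.
Max-entry greedy (repeatedly take the single best remaining cell) gives 287 points, worse by 18.
Next-best assignment: Rivera→Section 2pm, Watson→Section 11am, Tanaka→Section 1pm, Farahani→Section 4pm = 303 points.

Max total: 305 points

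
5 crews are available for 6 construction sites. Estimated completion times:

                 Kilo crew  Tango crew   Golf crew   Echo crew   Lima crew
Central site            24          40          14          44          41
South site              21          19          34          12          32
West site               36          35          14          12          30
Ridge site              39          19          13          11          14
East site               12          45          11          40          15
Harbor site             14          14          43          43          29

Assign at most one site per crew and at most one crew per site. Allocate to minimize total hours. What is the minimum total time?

Optimal: Kilo crew→East site (12 hours), Tango crew→Harbor site (14 hours), Golf crew→Central site (14 hours), Echo crew→South site (12 hours), Lima crew→Ridge site (14 hours) — total 12+14+14+12+14 = 66 hours.
Column-greedy (each site in turn goes to its cheapest remaining crew) gives 87 hours, worse by 21.
Swapping Echo crew↔Lima crew (Echo crew→Ridge site 11 hours, Lima crew→South site 32 hours) adds 17.

Min total: 66 hours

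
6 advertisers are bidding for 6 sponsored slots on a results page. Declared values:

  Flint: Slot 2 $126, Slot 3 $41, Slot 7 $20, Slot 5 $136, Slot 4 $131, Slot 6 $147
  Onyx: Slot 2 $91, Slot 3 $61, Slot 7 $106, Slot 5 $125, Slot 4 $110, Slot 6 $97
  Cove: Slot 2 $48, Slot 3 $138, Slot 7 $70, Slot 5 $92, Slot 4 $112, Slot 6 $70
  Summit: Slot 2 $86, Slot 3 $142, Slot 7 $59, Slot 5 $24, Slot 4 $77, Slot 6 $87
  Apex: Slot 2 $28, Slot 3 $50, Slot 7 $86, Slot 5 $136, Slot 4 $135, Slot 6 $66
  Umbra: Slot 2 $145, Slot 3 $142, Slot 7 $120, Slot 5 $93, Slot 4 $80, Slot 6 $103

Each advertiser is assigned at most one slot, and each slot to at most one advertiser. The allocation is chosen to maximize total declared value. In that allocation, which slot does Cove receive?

Cove receives Slot 4.

This is the linear assignment problem.
Optimal: Flint→Slot 6 ($147), Onyx→Slot 7 ($106), Cove→Slot 4 ($112), Summit→Slot 3 ($142), Apex→Slot 5 ($136), Umbra→Slot 2 ($145) — total 147+106+112+142+136+145 = $788.
Column-greedy (each slot in turn goes to its best remaining advertiser) gives $734, worse by 54.
Next-best assignment: Flint→Slot 6, Onyx→Slot 7, Cove→Slot 5, Summit→Slot 3, Apex→Slot 4, Umbra→Slot 2 = $767.
Cove's own top slot is Slot 3 ($138), but forcing Cove→Slot 3 and reassigning the rest optimally gives only $751 — worse by 37.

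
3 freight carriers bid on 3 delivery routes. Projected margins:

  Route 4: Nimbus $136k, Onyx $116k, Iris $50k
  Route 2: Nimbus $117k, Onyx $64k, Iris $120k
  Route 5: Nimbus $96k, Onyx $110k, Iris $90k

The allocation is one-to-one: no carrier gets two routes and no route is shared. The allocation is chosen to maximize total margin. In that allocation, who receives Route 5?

Onyx receives Route 5.

This is a one-to-one assignment (maximum-weight bipartite matching).
Optimal: Nimbus→Route 4 ($136k), Onyx→Route 5 ($110k), Iris→Route 2 ($120k) — total 136+110+120 = $366k.
Onyx's own top route is Route 4 ($116k), but forcing Onyx→Route 4 and reassigning the rest optimally gives only $332k — worse by 34.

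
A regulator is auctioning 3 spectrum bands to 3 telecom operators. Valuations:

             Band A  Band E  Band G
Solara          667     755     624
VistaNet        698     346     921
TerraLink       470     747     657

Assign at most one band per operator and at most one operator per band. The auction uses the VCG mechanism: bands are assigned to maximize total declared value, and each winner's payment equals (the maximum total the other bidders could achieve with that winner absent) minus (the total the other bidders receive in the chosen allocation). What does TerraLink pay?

Efficient allocation: Solara→Band A ($667M), VistaNet→Band G ($921M), TerraLink→Band E ($747M); total welfare W = $2335M.
TerraLink receives Band E at value $747M, so the others get W − 747 = $1588M.
Without TerraLink: best allocation of the remaining 2 bidders over all 3 bands is Solara→Band E ($755M), VistaNet→Band G ($921M), total $1676M.
VCG payment = (others' best without TerraLink) − (others' welfare with TerraLink) = 1676 − 1588 = $88M.

TerraLink pays $88M.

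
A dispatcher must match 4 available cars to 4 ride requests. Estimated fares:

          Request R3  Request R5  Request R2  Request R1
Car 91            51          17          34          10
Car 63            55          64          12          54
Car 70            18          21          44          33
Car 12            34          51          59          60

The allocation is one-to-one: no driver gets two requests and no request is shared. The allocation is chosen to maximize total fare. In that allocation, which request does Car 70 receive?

Car 70 receives Request R2.

Optimal: Car 91→Request R3 ($51), Car 63→Request R5 ($64), Car 70→Request R2 ($44), Car 12→Request R1 ($60) — total 51+64+44+60 = $219.
Swapping Car 12↔Car 91 (Car 12→Request R3 $34, Car 91→Request R1 $10) loses 67.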